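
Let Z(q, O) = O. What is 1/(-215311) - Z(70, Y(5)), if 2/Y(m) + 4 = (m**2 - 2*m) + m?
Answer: -215319/1722488 ≈ -0.12500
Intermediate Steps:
Y(m) = 2/(-4 + m**2 - m) (Y(m) = 2/(-4 + ((m**2 - 2*m) + m)) = 2/(-4 + (m**2 - m)) = 2/(-4 + m**2 - m))
1/(-215311) - Z(70, Y(5)) = 1/(-215311) - 2/(-4 + 5**2 - 1*5) = -1/215311 - 2/(-4 + 25 - 5) = -1/215311 - 2/16 = -1/215311 - 1*1/8 = -1/215311 - 1/8 = -215319/1722488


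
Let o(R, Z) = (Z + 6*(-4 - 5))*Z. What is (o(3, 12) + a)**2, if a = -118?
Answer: 386884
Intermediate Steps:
o(R, Z) = Z*(-54 + Z) (o(R, Z) = (Z + 6*(-9))*Z = (Z - 54)*Z = (-54 + Z)*Z = Z*(-54 + Z))
(o(3, 12) + a)**2 = (12*(-54 + 12) - 118)**2 = (12*(-42) - 118)**2 = (-504 - 118)**2 = (-622)**2 = 386884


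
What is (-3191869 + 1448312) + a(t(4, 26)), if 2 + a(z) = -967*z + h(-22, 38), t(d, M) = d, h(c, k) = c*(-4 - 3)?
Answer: -1747273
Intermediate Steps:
h(c, k) = -7*c (h(c, k) = c*(-7) = -7*c)
a(z) = 152 - 967*z (a(z) = -2 + (-967*z - 7*(-22)) = -2 + (-967*z + 154) = -2 + (154 - 967*z) = 152 - 967*z)
(-3191869 + 1448312) + a(t(4, 26)) = (-3191869 + 1448312) + (152 - 967*4) = -1743557 + (152 - 3868) = -1743557 - 3716 = -1747273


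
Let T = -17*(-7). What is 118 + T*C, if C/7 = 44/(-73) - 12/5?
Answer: -869898/365 ≈ -2383.3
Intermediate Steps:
T = 119
C = -7672/365 (C = 7*(44/(-73) - 12/5) = 7*(44*(-1/73) - 12*⅕) = 7*(-44/73 - 12/5) = 7*(-1096/365) = -7672/365 ≈ -21.019)
118 + T*C = 118 + 119*(-7672/365) = 118 - 912968/365 = -869898/365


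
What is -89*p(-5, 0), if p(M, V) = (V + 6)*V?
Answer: 0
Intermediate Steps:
p(M, V) = V*(6 + V) (p(M, V) = (6 + V)*V = V*(6 + V))
-89*p(-5, 0) = -0*(6 + 0) = -0*6 = -89*0 = 0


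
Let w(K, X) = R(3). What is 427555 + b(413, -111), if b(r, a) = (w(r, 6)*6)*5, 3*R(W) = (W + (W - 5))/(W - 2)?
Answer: 427565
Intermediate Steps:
R(W) = (-5 + 2*W)/(3*(-2 + W)) (R(W) = ((W + (W - 5))/(W - 2))/3 = ((W + (-5 + W))/(-2 + W))/3 = ((-5 + 2*W)/(-2 + W))/3 = (-5 + 2*W)/(3*(-2 + W)))
w(K, X) = ⅓ (w(K, X) = (-5 + 2*3)/(3*(-2 + 3)) = (⅓)*(-5 + 6)/1 = (⅓)*1*1 = ⅓)
b(r, a) = 10 (b(r, a) = ((⅓)*6)*5 = 2*5 = 10)
427555 + b(413, -111) = 427555 + 10 = 427565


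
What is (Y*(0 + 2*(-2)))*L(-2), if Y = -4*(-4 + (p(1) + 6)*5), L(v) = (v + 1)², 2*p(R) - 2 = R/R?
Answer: 536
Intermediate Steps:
p(R) = 3/2 (p(R) = 1 + (R/R)/2 = 1 + (½)*1 = 1 + ½ = 3/2)
L(v) = (1 + v)²
Y = -134 (Y = -4*(-4 + (3/2 + 6)*5) = -4*(-4 + (15/2)*5) = -4*(-4 + 75/2) = -4*67/2 = -134)
(Y*(0 + 2*(-2)))*L(-2) = (-134*(0 + 2*(-2)))*(1 - 2)² = -134*(0 - 4)*(-1)² = -134*(-4)*1 = 536*1 = 536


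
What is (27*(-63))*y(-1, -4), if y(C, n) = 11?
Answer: -18711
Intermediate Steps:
(27*(-63))*y(-1, -4) = (27*(-63))*11 = -1701*11 = -18711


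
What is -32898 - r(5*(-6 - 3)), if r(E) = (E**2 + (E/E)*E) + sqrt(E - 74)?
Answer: -34878 - I*sqrt(119) ≈ -34878.0 - 10.909*I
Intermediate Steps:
r(E) = E + E**2 + sqrt(-74 + E) (r(E) = (E**2 + 1*E) + sqrt(-74 + E) = (E**2 + E) + sqrt(-74 + E) = (E + E**2) + sqrt(-74 + E) = E + E**2 + sqrt(-74 + E))
-32898 - r(5*(-6 - 3)) = -32898 - (5*(-6 - 3) + (5*(-6 - 3))**2 + sqrt(-74 + 5*(-6 - 3))) = -32898 - (5*(-9) + (5*(-9))**2 + sqrt(-74 + 5*(-9))) = -32898 - (-45 + (-45)**2 + sqrt(-74 - 45)) = -32898 - (-45 + 2025 + sqrt(-119)) = -32898 - (-45 + 2025 + I*sqrt(119)) = -32898 - (1980 + I*sqrt(119)) = -32898 + (-1980 - I*sqrt(119)) = -34878 - I*sqrt(119)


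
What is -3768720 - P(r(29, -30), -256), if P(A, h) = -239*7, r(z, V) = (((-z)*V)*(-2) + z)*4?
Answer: -3767047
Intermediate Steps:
r(z, V) = 4*z + 8*V*z (r(z, V) = (-V*z*(-2) + z)*4 = (2*V*z + z)*4 = (z + 2*V*z)*4 = 4*z + 8*V*z)
P(A, h) = -1673
-3768720 - P(r(29, -30), -256) = -3768720 - 1*(-1673) = -3768720 + 1673 = -3767047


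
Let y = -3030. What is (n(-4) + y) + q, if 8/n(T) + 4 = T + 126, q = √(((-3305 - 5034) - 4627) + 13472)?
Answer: -178766/59 + √506 ≈ -3007.4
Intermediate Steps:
q = √506 (q = √((-8339 - 4627) + 13472) = √(-12966 + 13472) = √506 ≈ 22.494)
n(T) = 8/(122 + T) (n(T) = 8/(-4 + (T + 126)) = 8/(-4 + (126 + T)) = 8/(122 + T))
(n(-4) + y) + q = (8/(122 - 4) - 3030) + √506 = (8/118 - 3030) + √506 = (8*(1/118) - 3030) + √506 = (4/59 - 3030) + √506 = -178766/59 + √506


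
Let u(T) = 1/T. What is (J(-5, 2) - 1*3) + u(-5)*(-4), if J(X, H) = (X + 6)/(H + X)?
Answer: -38/15 ≈ -2.5333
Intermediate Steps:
J(X, H) = (6 + X)/(H + X)
(J(-5, 2) - 1*3) + u(-5)*(-4) = ((6 - 5)/(2 - 5) - 1*3) - 4/(-5) = (1/(-3) - 3) - ⅕*(-4) = (-⅓*1 - 3) + ⅘ = (-⅓ - 3) + ⅘ = -10/3 + ⅘ = -38/15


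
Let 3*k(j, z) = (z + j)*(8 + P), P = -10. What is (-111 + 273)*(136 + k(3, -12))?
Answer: 23004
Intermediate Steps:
k(j, z) = -2*j/3 - 2*z/3 (k(j, z) = ((z + j)*(8 - 10))/3 = ((j + z)*(-2))/3 = (-2*j - 2*z)/3 = -2*j/3 - 2*z/3)
(-111 + 273)*(136 + k(3, -12)) = (-111 + 273)*(136 + (-⅔*3 - ⅔*(-12))) = 162*(136 + (-2 + 8)) = 162*(136 + 6) = 162*142 = 23004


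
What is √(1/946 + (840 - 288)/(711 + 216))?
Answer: √50971669122/292314 ≈ 0.77235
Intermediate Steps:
√(1/946 + (840 - 288)/(711 + 216)) = √(1/946 + 552/927) = √(1/946 + 552*(1/927)) = √(1/946 + 184/309) = √(174373/292314) = √50971669122/292314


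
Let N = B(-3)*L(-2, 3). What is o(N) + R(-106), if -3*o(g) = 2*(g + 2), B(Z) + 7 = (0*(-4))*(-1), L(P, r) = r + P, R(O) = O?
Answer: -308/3 ≈ -102.67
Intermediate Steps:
L(P, r) = P + r
B(Z) = -7 (B(Z) = -7 + (0*(-4))*(-1) = -7 + 0*(-1) = -7 + 0 = -7)
N = -7 (N = -7*(-2 + 3) = -7*1 = -7)
o(g) = -4/3 - 2*g/3 (o(g) = -2*(g + 2)/3 = -2*(2 + g)/3 = -(4 + 2*g)/3 = -4/3 - 2*g/3)
o(N) + R(-106) = (-4/3 - ⅔*(-7)) - 106 = (-4/3 + 14/3) - 106 = 10/3 - 106 = -308/3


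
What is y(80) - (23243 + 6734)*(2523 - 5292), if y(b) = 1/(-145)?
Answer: 12035915384/145 ≈ 8.3006e+7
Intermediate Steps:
y(b) = -1/145
y(80) - (23243 + 6734)*(2523 - 5292) = -1/145 - (23243 + 6734)*(2523 - 5292) = -1/145 - 29977*(-2769) = -1/145 - 1*(-83006313) = -1/145 + 83006313 = 12035915384/145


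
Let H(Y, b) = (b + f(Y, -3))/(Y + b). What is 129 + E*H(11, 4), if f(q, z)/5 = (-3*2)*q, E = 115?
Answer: -7111/3 ≈ -2370.3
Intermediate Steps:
f(q, z) = -30*q (f(q, z) = 5*((-3*2)*q) = 5*(-6*q) = -30*q)
H(Y, b) = (b - 30*Y)/(Y + b)
129 + E*H(11, 4) = 129 + 115*((4 - 30*11)/(11 + 4)) = 129 + 115*((4 - 330)/15) = 129 + 115*((1/15)*(-326)) = 129 + 115*(-326/15) = 129 - 7498/3 = -7111/3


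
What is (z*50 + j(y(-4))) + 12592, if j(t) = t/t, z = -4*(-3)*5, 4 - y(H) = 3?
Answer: 15593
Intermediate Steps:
y(H) = 1 (y(H) = 4 - 1*3 = 4 - 3 = 1)
z = 60 (z = 12*5 = 60)
j(t) = 1
(z*50 + j(y(-4))) + 12592 = (60*50 + 1) + 12592 = (3000 + 1) + 12592 = 3001 + 12592 = 15593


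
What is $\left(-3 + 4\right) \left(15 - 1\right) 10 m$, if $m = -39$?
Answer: $-5460$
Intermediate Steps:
$\left(-3 + 4\right) \left(15 - 1\right) 10 m = \left(-3 + 4\right) \left(15 - 1\right) 10 \left(-39\right) = 1 \cdot 14 \cdot 10 \left(-39\right) = 14 \cdot 10 \left(-39\right) = 140 \left(-39\right) = -5460$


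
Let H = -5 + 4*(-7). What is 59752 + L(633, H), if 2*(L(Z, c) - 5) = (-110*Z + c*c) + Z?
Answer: 25803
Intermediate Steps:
H = -33 (H = -5 - 28 = -33)
L(Z, c) = 5 + c²/2 - 109*Z/2 (L(Z, c) = 5 + ((-110*Z + c*c) + Z)/2 = 5 + ((-110*Z + c²) + Z)/2 = 5 + ((c² - 110*Z) + Z)/2 = 5 + (c² - 109*Z)/2 = 5 + (c²/2 - 109*Z/2) = 5 + c²/2 - 109*Z/2)
59752 + L(633, H) = 59752 + (5 + (½)*(-33)² - 109/2*633) = 59752 + (5 + (½)*1089 - 68997/2) = 59752 + (5 + 1089/2 - 68997/2) = 59752 - 33949 = 25803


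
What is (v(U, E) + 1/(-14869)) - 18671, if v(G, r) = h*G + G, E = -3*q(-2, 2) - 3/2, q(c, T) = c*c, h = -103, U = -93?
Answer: -136571766/14869 ≈ -9185.0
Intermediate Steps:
q(c, T) = c**2
E = -27/2 (E = -3*(-2)**2 - 3/2 = -3*4 - 3*1/2 = -12 - 3/2 = -27/2 ≈ -13.500)
v(G, r) = -102*G (v(G, r) = -103*G + G = -102*G)
(v(U, E) + 1/(-14869)) - 18671 = (-102*(-93) + 1/(-14869)) - 18671 = (9486 - 1/14869) - 18671 = 141047333/14869 - 18671 = -136571766/14869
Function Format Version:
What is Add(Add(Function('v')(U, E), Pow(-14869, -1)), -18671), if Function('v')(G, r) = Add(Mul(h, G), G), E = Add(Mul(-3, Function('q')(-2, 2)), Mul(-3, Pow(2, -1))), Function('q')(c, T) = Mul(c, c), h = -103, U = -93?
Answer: Rational(-136571766, 14869) ≈ -9185.0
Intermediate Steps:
Function('q')(c, T) = Pow(c, 2)
E = Rational(-27, 2) (E = Add(Mul(-3, Pow(-2, 2)), Mul(-3, Pow(2, -1))) = Add(Mul(-3, 4), Mul(-3, Rational(1, 2))) = Add(-12, Rational(-3, 2)) = Rational(-27, 2) ≈ -13.500)
Function('v')(G, r) = Mul(-102, G) (Function('v')(G, r) = Add(Mul(-103, G), G) = Mul(-102, G))
Add(Add(Function('v')(U, E), Pow(-14869, -1)), -18671) = Add(Add(Mul(-102, -93), Pow(-14869, -1)), -18671) = Add(Add(9486, Rational(-1, 14869)), -18671) = Add(Rational(141047333, 14869), -18671) = Rational(-136571766, 14869)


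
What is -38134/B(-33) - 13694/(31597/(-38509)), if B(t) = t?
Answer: 18607214116/1042701 ≈ 17845.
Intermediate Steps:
-38134/B(-33) - 13694/(31597/(-38509)) = -38134/(-33) - 13694/(31597/(-38509)) = -38134*(-1/33) - 13694/(31597*(-1/38509)) = 38134/33 - 13694/(-31597/38509) = 38134/33 - 13694*(-38509/31597) = 38134/33 + 527342246/31597 = 18607214116/1042701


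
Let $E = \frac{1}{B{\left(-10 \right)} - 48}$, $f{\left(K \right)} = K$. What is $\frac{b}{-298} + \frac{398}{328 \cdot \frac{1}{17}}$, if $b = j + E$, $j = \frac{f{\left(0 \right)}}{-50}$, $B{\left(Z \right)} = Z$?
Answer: $\frac{3654496}{177161} \approx 20.628$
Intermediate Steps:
$E = - \frac{1}{58}$ ($E = \frac{1}{-10 - 48} = \frac{1}{-58} = - \frac{1}{58} \approx -0.017241$)
$j = 0$ ($j = \frac{0}{-50} = 0 \left(- \frac{1}{50}\right) = 0$)
$b = - \frac{1}{58}$ ($b = 0 - \frac{1}{58} = - \frac{1}{58} \approx -0.017241$)
$\frac{b}{-298} + \frac{398}{328 \cdot \frac{1}{17}} = - \frac{1}{58 \left(-298\right)} + \frac{398}{328 \cdot \frac{1}{17}} = \left(- \frac{1}{58}\right) \left(- \frac{1}{298}\right) + \frac{398}{328 \cdot \frac{1}{17}} = \frac{1}{17284} + \frac{398}{\frac{328}{17}} = \frac{1}{17284} + 398 \cdot \frac{17}{328} = \frac{1}{17284} + \frac{3383}{164} = \frac{3654496}{177161}$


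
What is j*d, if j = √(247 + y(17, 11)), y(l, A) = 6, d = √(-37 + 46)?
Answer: 3*√253 ≈ 47.718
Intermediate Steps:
d = 3 (d = √9 = 3)
j = √253 (j = √(247 + 6) = √253 ≈ 15.906)
j*d = √253*3 = 3*√253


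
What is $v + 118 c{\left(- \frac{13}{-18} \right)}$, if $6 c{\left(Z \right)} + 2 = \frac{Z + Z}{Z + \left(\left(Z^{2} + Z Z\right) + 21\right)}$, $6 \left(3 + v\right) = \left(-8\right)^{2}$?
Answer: $- \frac{168277}{5532} \approx -30.419$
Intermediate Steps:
$v = \frac{23}{3}$ ($v = -3 + \frac{\left(-8\right)^{2}}{6} = -3 + \frac{1}{6} \cdot 64 = -3 + \frac{32}{3} = \frac{23}{3} \approx 7.6667$)
$c{\left(Z \right)} = - \frac{1}{3} + \frac{Z}{3 \left(21 + Z + 2 Z^{2}\right)}$ ($c{\left(Z \right)} = - \frac{1}{3} + \frac{\left(Z + Z\right) \frac{1}{Z + \left(\left(Z^{2} + Z Z\right) + 21\right)}}{6} = - \frac{1}{3} + \frac{2 Z \frac{1}{Z + \left(\left(Z^{2} + Z^{2}\right) + 21\right)}}{6} = - \frac{1}{3} + \frac{2 Z \frac{1}{Z + \left(2 Z^{2} + 21\right)}}{6} = - \frac{1}{3} + \frac{2 Z \frac{1}{Z + \left(21 + 2 Z^{2}\right)}}{6} = - \frac{1}{3} + \frac{2 Z \frac{1}{21 + Z + 2 Z^{2}}}{6} = - \frac{1}{3} + \frac{Z}{3 \left(21 + Z + 2 Z^{2}\right)}$)
$v + 118 c{\left(- \frac{13}{-18} \right)} = \frac{23}{3} + 118 \frac{-21 - 2 \left(- \frac{13}{-18}\right)^{2}}{3 \left(21 - \frac{13}{-18} + 2 \left(- \frac{13}{-18}\right)^{2}\right)} = \frac{23}{3} + 118 \frac{-21 - 2 \left(\left(-13\right) \left(- \frac{1}{18}\right)\right)^{2}}{3 \left(21 - - \frac{13}{18} + 2 \left(\left(-13\right) \left(- \frac{1}{18}\right)\right)^{2}\right)} = \frac{23}{3} + 118 \frac{-21 - 2 \left(\frac{13}{18}\right)^{2}}{3 \left(21 + \frac{13}{18} + 2 \left(\frac{13}{18}\right)^{2}\right)} = \frac{23}{3} + 118 \frac{-21 - \frac{169}{162}}{3 \left(21 + \frac{13}{18} + 2 \cdot \frac{169}{324}\right)} = \frac{23}{3} + 118 \frac{-21 - \frac{169}{162}}{3 \left(21 + \frac{13}{18} + \frac{169}{162}\right)} = \frac{23}{3} + 118 \cdot \frac{1}{3} \frac{1}{\frac{1844}{81}} \left(- \frac{3571}{162}\right) = \frac{23}{3} + 118 \cdot \frac{1}{3} \cdot \frac{81}{1844} \left(- \frac{3571}{162}\right) = \frac{23}{3} + 118 \left(- \frac{3571}{11064}\right) = \frac{23}{3} - \frac{210689}{5532} = - \frac{168277}{5532}$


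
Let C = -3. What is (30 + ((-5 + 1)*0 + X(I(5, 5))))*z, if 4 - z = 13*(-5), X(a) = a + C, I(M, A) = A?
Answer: 2208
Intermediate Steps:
X(a) = -3 + a (X(a) = a - 3 = -3 + a)
z = 69 (z = 4 - 13*(-5) = 4 - 1*(-65) = 4 + 65 = 69)
(30 + ((-5 + 1)*0 + X(I(5, 5))))*z = (30 + ((-5 + 1)*0 + (-3 + 5)))*69 = (30 + (-4*0 + 2))*69 = (30 + (0 + 2))*69 = (30 + 2)*69 = 32*69 = 2208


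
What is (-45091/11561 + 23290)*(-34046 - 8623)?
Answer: -1044267913521/1051 ≈ -9.9359e+8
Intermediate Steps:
(-45091/11561 + 23290)*(-34046 - 8623) = (-45091*1/11561 + 23290)*(-42669) = (-45091/11561 + 23290)*(-42669) = (269210599/11561)*(-42669) = -1044267913521/1051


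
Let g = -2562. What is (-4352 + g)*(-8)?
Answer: 55312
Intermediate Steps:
(-4352 + g)*(-8) = (-4352 - 2562)*(-8) = -6914*(-8) = 55312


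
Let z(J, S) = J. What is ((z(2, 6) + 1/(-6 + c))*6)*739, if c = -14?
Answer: 86463/10 ≈ 8646.3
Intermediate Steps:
((z(2, 6) + 1/(-6 + c))*6)*739 = ((2 + 1/(-6 - 14))*6)*739 = ((2 + 1/(-20))*6)*739 = ((2 - 1/20)*6)*739 = ((39/20)*6)*739 = (117/10)*739 = 86463/10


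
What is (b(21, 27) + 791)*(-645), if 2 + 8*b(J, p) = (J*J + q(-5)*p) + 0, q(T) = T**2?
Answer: -2400045/4 ≈ -6.0001e+5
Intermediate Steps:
b(J, p) = -1/4 + J**2/8 + 25*p/8 (b(J, p) = -1/4 + ((J*J + (-5)**2*p) + 0)/8 = -1/4 + ((J**2 + 25*p) + 0)/8 = -1/4 + (J**2 + 25*p)/8 = -1/4 + (J**2/8 + 25*p/8) = -1/4 + J**2/8 + 25*p/8)
(b(21, 27) + 791)*(-645) = ((-1/4 + (1/8)*21**2 + (25/8)*27) + 791)*(-645) = ((-1/4 + (1/8)*441 + 675/8) + 791)*(-645) = ((-1/4 + 441/8 + 675/8) + 791)*(-645) = (557/4 + 791)*(-645) = (3721/4)*(-645) = -2400045/4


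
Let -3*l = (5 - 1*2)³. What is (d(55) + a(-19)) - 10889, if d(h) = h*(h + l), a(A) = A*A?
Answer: -7998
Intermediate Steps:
a(A) = A²
l = -9 (l = -(5 - 1*2)³/3 = -(5 - 2)³/3 = -⅓*3³ = -⅓*27 = -9)
d(h) = h*(-9 + h) (d(h) = h*(h - 9) = h*(-9 + h))
(d(55) + a(-19)) - 10889 = (55*(-9 + 55) + (-19)²) - 10889 = (55*46 + 361) - 10889 = (2530 + 361) - 10889 = 2891 - 10889 = -7998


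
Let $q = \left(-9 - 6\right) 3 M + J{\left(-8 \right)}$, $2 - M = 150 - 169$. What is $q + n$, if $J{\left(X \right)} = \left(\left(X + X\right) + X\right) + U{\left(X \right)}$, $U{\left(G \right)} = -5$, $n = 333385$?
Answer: $332411$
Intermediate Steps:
$M = 21$ ($M = 2 - \left(150 - 169\right) = 2 - -19 = 2 + 19 = 21$)
$J{\left(X \right)} = -5 + 3 X$ ($J{\left(X \right)} = \left(\left(X + X\right) + X\right) - 5 = \left(2 X + X\right) - 5 = 3 X - 5 = -5 + 3 X$)
$q = -974$ ($q = \left(-9 - 6\right) 3 \cdot 21 + \left(-5 + 3 \left(-8\right)\right) = \left(-15\right) 3 \cdot 21 - 29 = \left(-45\right) 21 - 29 = -945 - 29 = -974$)
$q + n = -974 + 333385 = 332411$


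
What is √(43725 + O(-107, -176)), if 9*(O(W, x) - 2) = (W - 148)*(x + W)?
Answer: 394*√3/3 ≈ 227.48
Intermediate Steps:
O(W, x) = 2 + (-148 + W)*(W + x)/9 (O(W, x) = 2 + ((W - 148)*(x + W))/9 = 2 + ((-148 + W)*(W + x))/9 = 2 + (-148 + W)*(W + x)/9)
√(43725 + O(-107, -176)) = √(43725 + (2 - 148/9*(-107) - 148/9*(-176) + (⅑)*(-107)² + (⅑)*(-107)*(-176))) = √(43725 + (2 + 15836/9 + 26048/9 + (⅑)*11449 + 18832/9)) = √(43725 + (2 + 15836/9 + 26048/9 + 11449/9 + 18832/9)) = √(43725 + 24061/3) = √(155236/3) = 394*√3/3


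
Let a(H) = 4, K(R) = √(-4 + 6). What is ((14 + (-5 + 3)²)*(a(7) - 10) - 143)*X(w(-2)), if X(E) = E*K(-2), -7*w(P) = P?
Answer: -502*√2/7 ≈ -101.42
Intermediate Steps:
K(R) = √2
w(P) = -P/7
X(E) = E*√2
((14 + (-5 + 3)²)*(a(7) - 10) - 143)*X(w(-2)) = ((14 + (-5 + 3)²)*(4 - 10) - 143)*((-⅐*(-2))*√2) = ((14 + (-2)²)*(-6) - 143)*(2*√2/7) = ((14 + 4)*(-6) - 143)*(2*√2/7) = (18*(-6) - 143)*(2*√2/7) = (-108 - 143)*(2*√2/7) = -502*√2/7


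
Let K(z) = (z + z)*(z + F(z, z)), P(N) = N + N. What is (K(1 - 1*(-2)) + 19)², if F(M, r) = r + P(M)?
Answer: 8281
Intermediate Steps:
P(N) = 2*N
F(M, r) = r + 2*M
K(z) = 8*z² (K(z) = (z + z)*(z + (z + 2*z)) = (2*z)*(z + 3*z) = (2*z)*(4*z) = 8*z²)
(K(1 - 1*(-2)) + 19)² = (8*(1 - 1*(-2))² + 19)² = (8*(1 + 2)² + 19)² = (8*3² + 19)² = (8*9 + 19)² = (72 + 19)² = 91² = 8281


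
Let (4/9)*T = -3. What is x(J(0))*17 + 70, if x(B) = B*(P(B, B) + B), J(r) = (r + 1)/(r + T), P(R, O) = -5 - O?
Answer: 2230/27 ≈ 82.593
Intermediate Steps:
T = -27/4 (T = (9/4)*(-3) = -27/4 ≈ -6.7500)
J(r) = (1 + r)/(-27/4 + r) (J(r) = (r + 1)/(r - 27/4) = (1 + r)/(-27/4 + r))
x(B) = -5*B (x(B) = B*((-5 - B) + B) = B*(-5) = -5*B)
x(J(0))*17 + 70 = -20*(1 + 0)/(-27 + 4*0)*17 + 70 = -20/(-27 + 0)*17 + 70 = -20/(-27)*17 + 70 = -20*(-1)/27*17 + 70 = -5*(-4/27)*17 + 70 = (20/27)*17 + 70 = 340/27 + 70 = 2230/27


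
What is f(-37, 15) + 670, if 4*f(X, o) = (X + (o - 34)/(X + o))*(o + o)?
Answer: 17555/44 ≈ 398.98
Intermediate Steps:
f(X, o) = o*(X + (-34 + o)/(X + o))/2 (f(X, o) = ((X + (o - 34)/(X + o))*(o + o))/4 = ((X + (-34 + o)/(X + o))*(2*o))/4 = (2*o*(X + (-34 + o)/(X + o)))/4 = o*(X + (-34 + o)/(X + o))/2)
f(-37, 15) + 670 = (1/2)*15*(-34 + 15 + (-37)**2 - 37*15)/(-37 + 15) + 670 = (1/2)*15*(-34 + 15 + 1369 - 555)/(-22) + 670 = (1/2)*15*(-1/22)*795 + 670 = -11925/44 + 670 = 17555/44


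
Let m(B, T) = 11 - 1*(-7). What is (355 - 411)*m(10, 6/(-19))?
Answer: -1008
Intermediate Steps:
m(B, T) = 18 (m(B, T) = 11 + 7 = 18)
(355 - 411)*m(10, 6/(-19)) = (355 - 411)*18 = -56*18 = -1008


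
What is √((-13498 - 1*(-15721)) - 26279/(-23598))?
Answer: √137614707726/7866 ≈ 47.161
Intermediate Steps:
√((-13498 - 1*(-15721)) - 26279/(-23598)) = √((-13498 + 15721) - 26279*(-1/23598)) = √(2223 + 26279/23598) = √(52484633/23598) = √137614707726/7866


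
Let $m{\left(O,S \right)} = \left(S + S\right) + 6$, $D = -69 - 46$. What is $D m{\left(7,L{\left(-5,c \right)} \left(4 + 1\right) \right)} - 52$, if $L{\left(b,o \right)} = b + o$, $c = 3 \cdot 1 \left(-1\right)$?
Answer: $8458$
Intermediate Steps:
$c = -3$ ($c = 3 \left(-1\right) = -3$)
$D = -115$
$m{\left(O,S \right)} = 6 + 2 S$ ($m{\left(O,S \right)} = 2 S + 6 = 6 + 2 S$)
$D m{\left(7,L{\left(-5,c \right)} \left(4 + 1\right) \right)} - 52 = - 115 \left(6 + 2 \left(-5 - 3\right) \left(4 + 1\right)\right) - 52 = - 115 \left(6 + 2 \left(\left(-8\right) 5\right)\right) - 52 = - 115 \left(6 + 2 \left(-40\right)\right) - 52 = - 115 \left(6 - 80\right) - 52 = \left(-115\right) \left(-74\right) - 52 = 8510 - 52 = 8458$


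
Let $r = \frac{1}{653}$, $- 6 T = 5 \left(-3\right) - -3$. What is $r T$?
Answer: $\frac{2}{653} \approx 0.0030628$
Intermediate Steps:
$T = 2$ ($T = - \frac{5 \left(-3\right) - -3}{6} = - \frac{-15 + 3}{6} = \left(- \frac{1}{6}\right) \left(-12\right) = 2$)
$r = \frac{1}{653} \approx 0.0015314$
$r T = \frac{1}{653} \cdot 2 = \frac{2}{653}$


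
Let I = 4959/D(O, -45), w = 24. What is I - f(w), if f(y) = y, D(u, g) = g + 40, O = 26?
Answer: -5079/5 ≈ -1015.8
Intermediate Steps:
D(u, g) = 40 + g
I = -4959/5 (I = 4959/(40 - 45) = 4959/(-5) = 4959*(-1/5) = -4959/5 ≈ -991.80)
I - f(w) = -4959/5 - 1*24 = -4959/5 - 24 = -5079/5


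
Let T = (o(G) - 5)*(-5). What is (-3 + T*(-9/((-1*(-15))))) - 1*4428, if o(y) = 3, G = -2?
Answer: -4437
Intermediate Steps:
T = 10 (T = (3 - 5)*(-5) = -2*(-5) = 10)
(-3 + T*(-9/((-1*(-15))))) - 1*4428 = (-3 + 10*(-9/((-1*(-15))))) - 1*4428 = (-3 + 10*(-9/15)) - 4428 = (-3 + 10*(-9*1/15)) - 4428 = (-3 + 10*(-⅗)) - 4428 = (-3 - 6) - 4428 = -9 - 4428 = -4437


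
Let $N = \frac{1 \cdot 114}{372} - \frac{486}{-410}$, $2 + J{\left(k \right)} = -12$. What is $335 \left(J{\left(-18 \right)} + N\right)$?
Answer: $- \frac{10651593}{2542} \approx -4190.2$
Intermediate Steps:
$J{\left(k \right)} = -14$ ($J{\left(k \right)} = -2 - 12 = -14$)
$N = \frac{18961}{12710}$ ($N = 114 \cdot \frac{1}{372} - - \frac{243}{205} = \frac{19}{62} + \frac{243}{205} = \frac{18961}{12710} \approx 1.4918$)
$335 \left(J{\left(-18 \right)} + N\right) = 335 \left(-14 + \frac{18961}{12710}\right) = 335 \left(- \frac{158979}{12710}\right) = - \frac{10651593}{2542}$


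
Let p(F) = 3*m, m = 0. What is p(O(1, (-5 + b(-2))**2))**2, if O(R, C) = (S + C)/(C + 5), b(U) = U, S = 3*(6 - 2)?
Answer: 0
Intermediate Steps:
S = 12 (S = 3*4 = 12)
O(R, C) = (12 + C)/(5 + C) (O(R, C) = (12 + C)/(C + 5) = (12 + C)/(5 + C))
p(F) = 0 (p(F) = 3*0 = 0)
p(O(1, (-5 + b(-2))**2))**2 = 0**2 = 0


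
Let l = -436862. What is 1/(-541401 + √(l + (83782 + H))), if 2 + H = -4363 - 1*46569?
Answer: -541401/293115446815 - I*√404014/293115446815 ≈ -1.8471e-6 - 2.1685e-9*I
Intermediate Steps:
H = -50934 (H = -2 + (-4363 - 1*46569) = -2 + (-4363 - 46569) = -2 - 50932 = -50934)
1/(-541401 + √(l + (83782 + H))) = 1/(-541401 + √(-436862 + (83782 - 50934))) = 1/(-541401 + √(-436862 + 32848)) = 1/(-541401 + √(-404014)) = 1/(-541401 + I*√404014)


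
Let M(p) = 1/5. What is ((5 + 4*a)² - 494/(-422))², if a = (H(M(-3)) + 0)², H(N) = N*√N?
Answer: 7628210269819876/10869384765625 ≈ 701.81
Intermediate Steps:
M(p) = ⅕
H(N) = N^(3/2)
a = 1/125 (a = ((⅕)^(3/2) + 0)² = (√5/25 + 0)² = (√5/25)² = 1/125 ≈ 0.0080000)
((5 + 4*a)² - 494/(-422))² = ((5 + 4*(1/125))² - 494/(-422))² = ((5 + 4/125)² - 494*(-1/422))² = ((629/125)² + 247/211)² = (395641/15625 + 247/211)² = (87339626/3296875)² = 7628210269819876/10869384765625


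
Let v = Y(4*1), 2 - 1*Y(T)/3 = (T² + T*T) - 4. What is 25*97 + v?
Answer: 2347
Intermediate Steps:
Y(T) = 18 - 6*T² (Y(T) = 6 - 3*((T² + T*T) - 4) = 6 - 3*((T² + T²) - 4) = 6 - 3*(2*T² - 4) = 6 - 3*(-4 + 2*T²) = 6 + (12 - 6*T²) = 18 - 6*T²)
v = -78 (v = 18 - 6*(4*1)² = 18 - 6*4² = 18 - 6*16 = 18 - 96 = -78)
25*97 + v = 25*97 - 78 = 2425 - 78 = 2347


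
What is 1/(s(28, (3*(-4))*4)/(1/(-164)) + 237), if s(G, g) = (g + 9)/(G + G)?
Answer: 14/4917 ≈ 0.0028473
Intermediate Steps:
s(G, g) = (9 + g)/(2*G) (s(G, g) = (9 + g)/((2*G)) = (9 + g)*(1/(2*G)) = (9 + g)/(2*G))
1/(s(28, (3*(-4))*4)/(1/(-164)) + 237) = 1/(((½)*(9 + (3*(-4))*4)/28)/(1/(-164)) + 237) = 1/(((½)*(1/28)*(9 - 12*4))/(-1/164) + 237) = 1/(((½)*(1/28)*(9 - 48))*(-164) + 237) = 1/(((½)*(1/28)*(-39))*(-164) + 237) = 1/(-39/56*(-164) + 237) = 1/(1599/14 + 237) = 1/(4917/14) = 14/4917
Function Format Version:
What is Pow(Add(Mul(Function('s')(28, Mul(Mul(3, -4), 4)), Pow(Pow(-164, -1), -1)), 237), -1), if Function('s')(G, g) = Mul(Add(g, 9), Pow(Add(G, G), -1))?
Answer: Rational(14, 4917) ≈ 0.0028473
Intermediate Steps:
Function('s')(G, g) = Mul(Rational(1, 2), Pow(G, -1), Add(9, g)) (Function('s')(G, g) = Mul(Add(9, g), Pow(Mul(2, G), -1)) = Mul(Add(9, g), Mul(Rational(1, 2), Pow(G, -1))) = Mul(Rational(1, 2), Pow(G, -1), Add(9, g)))
Pow(Add(Mul(Function('s')(28, Mul(Mul(3, -4), 4)), Pow(Pow(-164, -1), -1)), 237), -1) = Pow(Add(Mul(Mul(Rational(1, 2), Pow(28, -1), Add(9, Mul(Mul(3, -4), 4))), Pow(Pow(-164, -1), -1)), 237), -1) = Pow(Add(Mul(Mul(Rational(1, 2), Rational(1, 28), Add(9, Mul(-12, 4))), Pow(Rational(-1, 164), -1)), 237), -1) = Pow(Add(Mul(Mul(Rational(1, 2), Rational(1, 28), Add(9, -48)), -164), 237), -1) = Pow(Add(Mul(Mul(Rational(1, 2), Rational(1, 28), -39), -164), 237), -1) = Pow(Add(Mul(Rational(-39, 56), -164), 237), -1) = Pow(Add(Rational(1599, 14), 237), -1) = Pow(Rational(4917, 14), -1) = Rational(14, 4917)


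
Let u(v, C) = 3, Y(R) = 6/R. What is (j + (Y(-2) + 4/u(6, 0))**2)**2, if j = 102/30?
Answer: 77284/2025 ≈ 38.165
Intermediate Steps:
j = 17/5 (j = 102*(1/30) = 17/5 ≈ 3.4000)
(j + (Y(-2) + 4/u(6, 0))**2)**2 = (17/5 + (6/(-2) + 4/3)**2)**2 = (17/5 + (6*(-1/2) + 4*(1/3))**2)**2 = (17/5 + (-3 + 4/3)**2)**2 = (17/5 + (-5/3)**2)**2 = (17/5 + 25/9)**2 = (278/45)**2 = 77284/2025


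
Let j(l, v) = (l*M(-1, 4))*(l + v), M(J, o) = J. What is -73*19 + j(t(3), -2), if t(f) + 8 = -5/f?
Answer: -13498/9 ≈ -1499.8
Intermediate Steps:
t(f) = -8 - 5/f
j(l, v) = -l*(l + v) (j(l, v) = (l*(-1))*(l + v) = (-l)*(l + v) = -l*(l + v))
-73*19 + j(t(3), -2) = -73*19 - (-8 - 5/3)*((-8 - 5/3) - 2) = -1387 - (-8 - 5*1/3)*((-8 - 5*1/3) - 2) = -1387 - (-8 - 5/3)*((-8 - 5/3) - 2) = -1387 - 1*(-29/3)*(-29/3 - 2) = -1387 - 1*(-29/3)*(-35/3) = -1387 - 1015/9 = -13498/9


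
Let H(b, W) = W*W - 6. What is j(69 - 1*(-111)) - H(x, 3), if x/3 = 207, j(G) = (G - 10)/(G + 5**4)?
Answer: -449/161 ≈ -2.7888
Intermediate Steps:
j(G) = (-10 + G)/(625 + G) (j(G) = (-10 + G)/(G + 625) = (-10 + G)/(625 + G))
x = 621 (x = 3*207 = 621)
H(b, W) = -6 + W**2 (H(b, W) = W**2 - 6 = -6 + W**2)
j(69 - 1*(-111)) - H(x, 3) = (-10 + (69 - 1*(-111)))/(625 + (69 - 1*(-111))) - (-6 + 3**2) = (-10 + (69 + 111))/(625 + (69 + 111)) - (-6 + 9) = (-10 + 180)/(625 + 180) - 1*3 = 170/805 - 3 = (1/805)*170 - 3 = 34/161 - 3 = -449/161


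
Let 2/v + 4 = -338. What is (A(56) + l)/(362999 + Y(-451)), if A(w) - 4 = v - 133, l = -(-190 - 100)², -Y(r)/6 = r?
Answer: -2880632/12507111 ≈ -0.23032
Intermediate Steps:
v = -1/171 (v = 2/(-4 - 338) = 2/(-342) = 2*(-1/342) = -1/171 ≈ -0.0058480)
Y(r) = -6*r
l = -84100 (l = -1*(-290)² = -1*84100 = -84100)
A(w) = -22060/171 (A(w) = 4 + (-1/171 - 133) = 4 - 22744/171 = -22060/171)
(A(56) + l)/(362999 + Y(-451)) = (-22060/171 - 84100)/(362999 - 6*(-451)) = -14403160/(171*(362999 + 2706)) = -14403160/171/365705 = -14403160/171*1/365705 = -2880632/12507111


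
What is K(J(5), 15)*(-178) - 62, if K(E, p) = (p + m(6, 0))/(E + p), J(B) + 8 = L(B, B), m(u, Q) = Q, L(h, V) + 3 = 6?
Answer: -329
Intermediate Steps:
L(h, V) = 3 (L(h, V) = -3 + 6 = 3)
J(B) = -5 (J(B) = -8 + 3 = -5)
K(E, p) = p/(E + p) (K(E, p) = (p + 0)/(E + p) = p/(E + p))
K(J(5), 15)*(-178) - 62 = (15/(-5 + 15))*(-178) - 62 = (15/10)*(-178) - 62 = (15*(⅒))*(-178) - 62 = (3/2)*(-178) - 62 = -267 - 62 = -329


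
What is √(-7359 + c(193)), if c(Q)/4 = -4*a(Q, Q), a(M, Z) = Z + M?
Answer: I*√13535 ≈ 116.34*I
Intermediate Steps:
a(M, Z) = M + Z
c(Q) = -32*Q (c(Q) = 4*(-4*(Q + Q)) = 4*(-8*Q) = -32*Q)
√(-7359 + c(193)) = √(-7359 - 32*193) = √(-7359 - 6176) = √(-13535) = I*√13535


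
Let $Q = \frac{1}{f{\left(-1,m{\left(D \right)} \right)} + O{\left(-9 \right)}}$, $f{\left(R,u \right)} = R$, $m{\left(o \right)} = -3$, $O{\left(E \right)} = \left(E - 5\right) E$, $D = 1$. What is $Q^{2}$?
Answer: $\frac{1}{15625} \approx 6.4 \cdot 10^{-5}$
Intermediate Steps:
$O{\left(E \right)} = E \left(-5 + E\right)$ ($O{\left(E \right)} = \left(-5 + E\right) E = E \left(-5 + E\right)$)
$Q = \frac{1}{125}$ ($Q = \frac{1}{-1 - 9 \left(-5 - 9\right)} = \frac{1}{-1 - -126} = \frac{1}{-1 + 126} = \frac{1}{125} \approx 0.008$)
$Q^{2} = \left(\frac{1}{125}\right)^{2} = \frac{1}{15625}$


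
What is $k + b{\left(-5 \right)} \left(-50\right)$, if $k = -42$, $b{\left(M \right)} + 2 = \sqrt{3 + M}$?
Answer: $58 - 50 i \sqrt{2} \approx 58.0 - 70.711 i$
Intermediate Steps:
$b{\left(M \right)} = -2 + \sqrt{3 + M}$
$k + b{\left(-5 \right)} \left(-50\right) = -42 + \left(-2 + \sqrt{3 - 5}\right) \left(-50\right) = -42 + \left(-2 + \sqrt{-2}\right) \left(-50\right) = -42 + \left(-2 + i \sqrt{2}\right) \left(-50\right) = -42 + \left(100 - 50 i \sqrt{2}\right) = 58 - 50 i \sqrt{2}$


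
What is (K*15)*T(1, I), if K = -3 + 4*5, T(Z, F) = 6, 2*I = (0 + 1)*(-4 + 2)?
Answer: 1530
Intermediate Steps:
I = -1 (I = ((0 + 1)*(-4 + 2))/2 = (1*(-2))/2 = (1/2)*(-2) = -1)
K = 17 (K = -3 + 20 = 17)
(K*15)*T(1, I) = (17*15)*6 = 255*6 = 1530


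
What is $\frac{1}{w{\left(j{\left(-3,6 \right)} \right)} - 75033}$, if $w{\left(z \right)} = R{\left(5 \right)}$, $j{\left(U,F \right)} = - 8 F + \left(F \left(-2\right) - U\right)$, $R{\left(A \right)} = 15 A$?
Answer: $- \frac{1}{74958} \approx -1.3341 \cdot 10^{-5}$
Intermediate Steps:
$j{\left(U,F \right)} = - U - 10 F$ ($j{\left(U,F \right)} = - 8 F - \left(U + 2 F\right) = - U - 10 F$)
$w{\left(z \right)} = 75$ ($w{\left(z \right)} = 15 \cdot 5 = 75$)
$\frac{1}{w{\left(j{\left(-3,6 \right)} \right)} - 75033} = \frac{1}{75 - 75033} = \frac{1}{-74958} = - \frac{1}{74958}$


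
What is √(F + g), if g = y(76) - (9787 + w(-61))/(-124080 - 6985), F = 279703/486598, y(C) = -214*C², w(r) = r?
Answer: 3*I*√558614652730449670523308910/63775966870 ≈ 1111.8*I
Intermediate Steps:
F = 279703/486598 (F = 279703*(1/486598) = 279703/486598 ≈ 0.57481)
g = -162004718434/131065 (g = -214*76² - (9787 - 61)/(-124080 - 6985) = -214*5776 - 9726/(-131065) = -1236064 - 9726*(-1)/131065 = -1236064 - 1*(-9726/131065) = -1236064 + 9726/131065 = -162004718434/131065 ≈ -1.2361e+6)
√(F + g) = √(279703/486598 - 162004718434/131065) = √(-78831135321273837/63775966870) = 3*I*√558614652730449670523308910/63775966870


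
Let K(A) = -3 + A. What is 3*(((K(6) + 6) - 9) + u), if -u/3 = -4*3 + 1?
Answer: 99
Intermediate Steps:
u = 33 (u = -3*(-4*3 + 1) = -3*(-12 + 1) = -3*(-11) = 33)
3*(((K(6) + 6) - 9) + u) = 3*((((-3 + 6) + 6) - 9) + 33) = 3*(((3 + 6) - 9) + 33) = 3*((9 - 9) + 33) = 3*(0 + 33) = 3*33 = 99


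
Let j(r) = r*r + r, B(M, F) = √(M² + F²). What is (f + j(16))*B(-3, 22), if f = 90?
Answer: 362*√493 ≈ 8037.7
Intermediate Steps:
B(M, F) = √(F² + M²)
j(r) = r + r² (j(r) = r² + r = r + r²)
(f + j(16))*B(-3, 22) = (90 + 16*(1 + 16))*√(22² + (-3)²) = (90 + 16*17)*√(484 + 9) = (90 + 272)*√493 = 362*√493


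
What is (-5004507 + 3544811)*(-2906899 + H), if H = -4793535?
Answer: 11240292708064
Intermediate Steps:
(-5004507 + 3544811)*(-2906899 + H) = (-5004507 + 3544811)*(-2906899 - 4793535) = -1459696*(-7700434) = 11240292708064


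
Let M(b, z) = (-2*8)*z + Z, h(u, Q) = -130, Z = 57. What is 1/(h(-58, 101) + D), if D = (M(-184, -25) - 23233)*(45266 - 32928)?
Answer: -1/281010418 ≈ -3.5586e-9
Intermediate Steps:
M(b, z) = 57 - 16*z (M(b, z) = (-2*8)*z + 57 = -16*z + 57 = 57 - 16*z)
D = -281010288 (D = ((57 - 16*(-25)) - 23233)*(45266 - 32928) = ((57 + 400) - 23233)*12338 = (457 - 23233)*12338 = -22776*12338 = -281010288)
1/(h(-58, 101) + D) = 1/(-130 - 281010288) = 1/(-281010418) = -1/281010418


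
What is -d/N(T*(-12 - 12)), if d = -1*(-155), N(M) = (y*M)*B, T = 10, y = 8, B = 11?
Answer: 31/4224 ≈ 0.0073390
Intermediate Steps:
N(M) = 88*M (N(M) = (8*M)*11 = 88*M)
d = 155
-d/N(T*(-12 - 12)) = -155/(88*(10*(-12 - 12))) = -155/(88*(10*(-24))) = -155/(88*(-240)) = -155/(-21120) = -155*(-1)/21120 = -1*(-31/4224) = 31/4224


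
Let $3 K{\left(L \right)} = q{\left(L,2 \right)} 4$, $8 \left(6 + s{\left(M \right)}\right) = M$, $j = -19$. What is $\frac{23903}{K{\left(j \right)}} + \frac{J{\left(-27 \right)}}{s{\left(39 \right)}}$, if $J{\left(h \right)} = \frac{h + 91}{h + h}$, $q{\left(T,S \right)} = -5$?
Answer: $- \frac{17420167}{4860} \approx -3584.4$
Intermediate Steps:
$s{\left(M \right)} = -6 + \frac{M}{8}$
$K{\left(L \right)} = - \frac{20}{3}$ ($K{\left(L \right)} = \frac{\left(-5\right) 4}{3} = \frac{1}{3} \left(-20\right) = - \frac{20}{3}$)
$J{\left(h \right)} = \frac{91 + h}{2 h}$
$\frac{23903}{K{\left(j \right)}} + \frac{J{\left(-27 \right)}}{s{\left(39 \right)}} = \frac{23903}{- \frac{20}{3}} + \frac{\frac{1}{2} \frac{1}{-27} \left(91 - 27\right)}{-6 + \frac{1}{8} \cdot 39} = 23903 \left(- \frac{3}{20}\right) + \frac{\frac{1}{2} \left(- \frac{1}{27}\right) 64}{-6 + \frac{39}{8}} = - \frac{71709}{20} - \frac{32}{27 \left(- \frac{9}{8}\right)} = - \frac{71709}{20} - - \frac{256}{243} = - \frac{71709}{20} + \frac{256}{243} = - \frac{17420167}{4860}$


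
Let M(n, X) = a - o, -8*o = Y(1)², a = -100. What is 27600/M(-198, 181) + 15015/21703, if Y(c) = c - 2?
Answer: -434547765/1576427 ≈ -275.65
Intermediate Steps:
Y(c) = -2 + c
o = -⅛ (o = -(-2 + 1)²/8 = -⅛*(-1)² = -⅛*1 = -⅛ ≈ -0.12500)
M(n, X) = -799/8 (M(n, X) = -100 - 1*(-⅛) = -100 + ⅛ = -799/8)
27600/M(-198, 181) + 15015/21703 = 27600/(-799/8) + 15015/21703 = 27600*(-8/799) + 15015*(1/21703) = -220800/799 + 1365/1973 = -434547765/1576427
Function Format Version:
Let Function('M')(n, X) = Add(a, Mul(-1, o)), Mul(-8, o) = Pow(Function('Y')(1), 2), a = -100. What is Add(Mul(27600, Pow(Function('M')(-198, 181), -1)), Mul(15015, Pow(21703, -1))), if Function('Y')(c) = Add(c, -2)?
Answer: Rational(-434547765, 1576427) ≈ -275.65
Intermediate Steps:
Function('Y')(c) = Add(-2, c)
o = Rational(-1, 8) (o = Mul(Rational(-1, 8), Pow(Add(-2, 1), 2)) = Mul(Rational(-1, 8), Pow(-1, 2)) = Mul(Rational(-1, 8), 1) = Rational(-1, 8) ≈ -0.12500)
Function('M')(n, X) = Rational(-799, 8) (Function('M')(n, X) = Add(-100, Mul(-1, Rational(-1, 8))) = Add(-100, Rational(1, 8)) = Rational(-799, 8))
Add(Mul(27600, Pow(Function('M')(-198, 181), -1)), Mul(15015, Pow(21703, -1))) = Add(Mul(27600, Pow(Rational(-799, 8), -1)), Mul(15015, Pow(21703, -1))) = Add(Mul(27600, Rational(-8, 799)), Mul(15015, Rational(1, 21703))) = Add(Rational(-220800, 799), Rational(1365, 1973)) = Rational(-434547765, 1576427)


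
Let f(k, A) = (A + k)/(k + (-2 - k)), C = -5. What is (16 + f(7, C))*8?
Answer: 120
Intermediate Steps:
f(k, A) = -A/2 - k/2 (f(k, A) = (A + k)/(-2) = (A + k)*(-1/2) = -A/2 - k/2)
(16 + f(7, C))*8 = (16 + (-1/2*(-5) - 1/2*7))*8 = (16 + (5/2 - 7/2))*8 = (16 - 1)*8 = 15*8 = 120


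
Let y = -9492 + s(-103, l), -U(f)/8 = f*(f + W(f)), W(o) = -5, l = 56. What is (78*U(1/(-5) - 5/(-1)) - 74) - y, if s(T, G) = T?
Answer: 253001/25 ≈ 10120.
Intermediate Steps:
U(f) = -8*f*(-5 + f) (U(f) = -8*f*(f - 5) = -8*f*(-5 + f))
y = -9595 (y = -9492 - 103 = -9595)
(78*U(1/(-5) - 5/(-1)) - 74) - y = (78*(8*(1/(-5) - 5/(-1))*(5 - (1/(-5) - 5/(-1)))) - 74) - 1*(-9595) = (78*(8*(1*(-⅕) - 5*(-1))*(5 - (1*(-⅕) - 5*(-1)))) - 74) + 9595 = (78*(8*(-⅕ + 5)*(5 - (-⅕ + 5))) - 74) + 9595 = (78*(8*(24/5)*(5 - 1*24/5)) - 74) + 9595 = (78*(8*(24/5)*(5 - 24/5)) - 74) + 9595 = (78*(8*(24/5)*(⅕)) - 74) + 9595 = (78*(192/25) - 74) + 9595 = (14976/25 - 74) + 9595 = 13126/25 + 9595 = 253001/25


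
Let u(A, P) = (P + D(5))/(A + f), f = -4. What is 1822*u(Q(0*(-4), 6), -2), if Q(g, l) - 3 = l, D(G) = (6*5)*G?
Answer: 269656/5 ≈ 53931.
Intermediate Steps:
D(G) = 30*G
Q(g, l) = 3 + l
u(A, P) = (150 + P)/(-4 + A) (u(A, P) = (P + 30*5)/(A - 4) = (P + 150)/(-4 + A) = (150 + P)/(-4 + A))
1822*u(Q(0*(-4), 6), -2) = 1822*((150 - 2)/(-4 + (3 + 6))) = 1822*(148/(-4 + 9)) = 1822*(148/5) = 269656/5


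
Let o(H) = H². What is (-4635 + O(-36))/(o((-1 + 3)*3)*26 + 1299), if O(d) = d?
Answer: -1557/745 ≈ -2.0899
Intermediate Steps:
(-4635 + O(-36))/(o((-1 + 3)*3)*26 + 1299) = (-4635 - 36)/(((-1 + 3)*3)²*26 + 1299) = -4671/((2*3)²*26 + 1299) = -4671/(6²*26 + 1299) = -4671/(36*26 + 1299) = -4671/(936 + 1299) = -4671/2235 = -4671*1/2235 = -1557/745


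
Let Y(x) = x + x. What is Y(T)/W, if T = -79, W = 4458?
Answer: -79/2229 ≈ -0.035442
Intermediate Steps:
Y(x) = 2*x
Y(T)/W = (2*(-79))/4458 = -158*1/4458 = -79/2229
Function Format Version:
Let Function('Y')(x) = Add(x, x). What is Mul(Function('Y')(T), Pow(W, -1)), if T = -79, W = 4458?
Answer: Rational(-79, 2229) ≈ -0.035442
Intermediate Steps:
Function('Y')(x) = Mul(2, x)
Mul(Function('Y')(T), Pow(W, -1)) = Mul(Mul(2, -79), Pow(4458, -1)) = Mul(-158, Rational(1, 4458)) = Rational(-79, 2229)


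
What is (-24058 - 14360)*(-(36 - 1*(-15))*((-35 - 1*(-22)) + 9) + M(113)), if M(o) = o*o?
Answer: -498396714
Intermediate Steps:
M(o) = o²
(-24058 - 14360)*(-(36 - 1*(-15))*((-35 - 1*(-22)) + 9) + M(113)) = (-24058 - 14360)*(-(36 - 1*(-15))*((-35 - 1*(-22)) + 9) + 113²) = -38418*(-(36 + 15)*((-35 + 22) + 9) + 12769) = -38418*(-51*(-13 + 9) + 12769) = -38418*(-51*(-4) + 12769) = -38418*(-1*(-204) + 12769) = -38418*(204 + 12769) = -38418*12973 = -498396714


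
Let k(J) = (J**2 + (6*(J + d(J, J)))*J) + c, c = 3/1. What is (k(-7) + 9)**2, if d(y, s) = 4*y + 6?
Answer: 1635841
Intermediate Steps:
c = 3 (c = 3*1 = 3)
d(y, s) = 6 + 4*y
k(J) = 3 + J**2 + J*(36 + 30*J) (k(J) = (J**2 + (6*(J + (6 + 4*J)))*J) + 3 = (J**2 + (6*(6 + 5*J))*J) + 3 = (J**2 + (36 + 30*J)*J) + 3 = (J**2 + J*(36 + 30*J)) + 3 = 3 + J**2 + J*(36 + 30*J))
(k(-7) + 9)**2 = ((3 + 31*(-7)**2 + 36*(-7)) + 9)**2 = ((3 + 31*49 - 252) + 9)**2 = ((3 + 1519 - 252) + 9)**2 = (1270 + 9)**2 = 1279**2 = 1635841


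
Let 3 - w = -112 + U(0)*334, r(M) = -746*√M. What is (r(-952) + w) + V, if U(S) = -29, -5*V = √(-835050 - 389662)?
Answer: 9801 - 1492*I*√238 - 2*I*√306178/5 ≈ 9801.0 - 23239.0*I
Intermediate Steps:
V = -2*I*√306178/5 (V = -√(-835050 - 389662)/5 = -2*I*√306178/5 ≈ -221.33*I)
w = 9801 (w = 3 - (-112 - 29*334) = 3 - (-112 - 9686) = 3 - 1*(-9798) = 3 + 9798 = 9801)
(r(-952) + w) + V = (-1492*I*√238 + 9801) - 2*I*√306178/5 = (9801 - 1492*I*√238) - 2*I*√306178/5 = 9801 - 1492*I*√238 - 2*I*√306178/5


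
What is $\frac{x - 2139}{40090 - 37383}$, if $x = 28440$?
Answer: $\frac{26301}{2707} \approx 9.7159$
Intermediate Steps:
$\frac{x - 2139}{40090 - 37383} = \frac{28440 - 2139}{40090 - 37383} = \frac{26301}{2707}$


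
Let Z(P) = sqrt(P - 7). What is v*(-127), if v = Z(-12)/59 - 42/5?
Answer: 5334/5 - 127*I*sqrt(19)/59 ≈ 1066.8 - 9.3827*I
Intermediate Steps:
Z(P) = sqrt(-7 + P)
v = -42/5 + I*sqrt(19)/59 (v = sqrt(-7 - 12)/59 - 42/5 = sqrt(-19)*(1/59) - 42*1/5 = (I*sqrt(19))*(1/59) - 42/5 = I*sqrt(19)/59 - 42/5 = -42/5 + I*sqrt(19)/59 ≈ -8.4 + 0.07388*I)
v*(-127) = (-42/5 + I*sqrt(19)/59)*(-127) = 5334/5 - 127*I*sqrt(19)/59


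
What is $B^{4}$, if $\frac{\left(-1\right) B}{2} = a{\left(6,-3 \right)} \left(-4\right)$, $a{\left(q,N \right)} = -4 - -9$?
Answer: $2560000$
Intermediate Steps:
$a{\left(q,N \right)} = 5$ ($a{\left(q,N \right)} = -4 + 9 = 5$)
$B = 40$ ($B = - 2 \cdot 5 \left(-4\right) = \left(-2\right) \left(-20\right) = 40$)
$B^{4} = 40^{4} = 2560000$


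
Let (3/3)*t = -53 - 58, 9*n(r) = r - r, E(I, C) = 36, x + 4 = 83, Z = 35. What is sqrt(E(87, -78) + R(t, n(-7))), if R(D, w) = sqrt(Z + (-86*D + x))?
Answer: sqrt(36 + 2*sqrt(2415)) ≈ 11.588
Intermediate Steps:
x = 79 (x = -4 + 83 = 79)
n(r) = 0 (n(r) = (r - r)/9 = (1/9)*0 = 0)
t = -111 (t = -53 - 58 = -111)
R(D, w) = sqrt(114 - 86*D) (R(D, w) = sqrt(35 + (-86*D + 79)) = sqrt(35 + (79 - 86*D)) = sqrt(114 - 86*D))
sqrt(E(87, -78) + R(t, n(-7))) = sqrt(36 + sqrt(114 - 86*(-111))) = sqrt(36 + sqrt(114 + 9546)) = sqrt(36 + sqrt(9660)) = sqrt(36 + 2*sqrt(2415))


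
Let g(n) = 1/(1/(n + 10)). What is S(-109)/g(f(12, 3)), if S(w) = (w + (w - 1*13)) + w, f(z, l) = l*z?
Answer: -170/23 ≈ -7.3913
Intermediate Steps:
g(n) = 10 + n (g(n) = 1/(1/(10 + n)) = 10 + n)
S(w) = -13 + 3*w (S(w) = (w + (w - 13)) + w = (w + (-13 + w)) + w = (-13 + 2*w) + w = -13 + 3*w)
S(-109)/g(f(12, 3)) = (-13 + 3*(-109))/(10 + 3*12) = (-13 - 327)/(10 + 36) = -340/46 = -340*1/46 = -170/23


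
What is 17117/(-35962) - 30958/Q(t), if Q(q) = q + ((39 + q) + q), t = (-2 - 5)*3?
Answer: 278225197/215772 ≈ 1289.4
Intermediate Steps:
t = -21 (t = -7*3 = -21)
Q(q) = 39 + 3*q (Q(q) = q + (39 + 2*q) = 39 + 3*q)
17117/(-35962) - 30958/Q(t) = 17117/(-35962) - 30958/(39 + 3*(-21)) = 17117*(-1/35962) - 30958/(39 - 63) = -17117/35962 - 30958/(-24) = -17117/35962 - 30958*(-1/24) = -17117/35962 + 15479/12 = 278225197/215772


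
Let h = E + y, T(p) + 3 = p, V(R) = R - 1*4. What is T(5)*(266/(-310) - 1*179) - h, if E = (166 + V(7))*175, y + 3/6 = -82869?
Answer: 16409783/310 ≈ 52935.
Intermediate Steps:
V(R) = -4 + R (V(R) = R - 4 = -4 + R)
T(p) = -3 + p
y = -165739/2 (y = -½ - 82869 = -165739/2 ≈ -82870.)
E = 29575 (E = (166 + (-4 + 7))*175 = (166 + 3)*175 = 169*175 = 29575)
h = -106589/2 (h = 29575 - 165739/2 = -106589/2 ≈ -53295.)
T(5)*(266/(-310) - 1*179) - h = (-3 + 5)*(266/(-310) - 1*179) - 1*(-106589/2) = 2*(266*(-1/310) - 179) + 106589/2 = 2*(-133/155 - 179) + 106589/2 = 2*(-27878/155) + 106589/2 = -55756/155 + 106589/2 = 16409783/310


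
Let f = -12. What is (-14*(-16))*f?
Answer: -2688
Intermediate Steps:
(-14*(-16))*f = -14*(-16)*(-12) = 224*(-12) = -2688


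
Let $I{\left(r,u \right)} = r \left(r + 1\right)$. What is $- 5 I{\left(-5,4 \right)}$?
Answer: $-100$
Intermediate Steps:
$I{\left(r,u \right)} = r \left(1 + r\right)$
$- 5 I{\left(-5,4 \right)} = - 5 \left(- 5 \left(1 - 5\right)\right) = - 5 \left(\left(-5\right) \left(-4\right)\right) = \left(-5\right) 20 = -100$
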